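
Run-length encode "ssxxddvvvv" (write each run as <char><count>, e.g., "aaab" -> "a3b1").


Input: 'ssxxddvvvv'
Operation: identify consecutive runs
Runs: 'ss' -> s2, 'xx' -> x2, 'dd' -> d2, 'vvvv' -> v4
Encoded: s2x2d2v4


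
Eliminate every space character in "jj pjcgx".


Input string: 'jj pjcgx'
Operation: remove all spaces
Words: 'jj', 'pjcgx'
Join without spaces: jjpjcgx


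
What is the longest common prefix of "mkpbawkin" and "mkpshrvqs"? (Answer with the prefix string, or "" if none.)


String 1: 'mkpbawkin'
String 2: 'mkpshrvqs'
Compare position by position:
pos 0: 'm' vs 'm' match
pos 1: 'k' vs 'k' match
pos 2: 'p' vs 'p' match
pos 3: 'b' vs 's' differ -> stop
Longest common prefix: "mkp" (length 3)


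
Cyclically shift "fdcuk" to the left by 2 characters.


Input: 'fdcuk', shift = 2
Operation: split at index 2 and swap parts
Front part s[0:2] = 'fd'
Back part s[2:] = 'cuk'
Rotated = back + front = 'cuk' + 'fd'
Result: cukfd


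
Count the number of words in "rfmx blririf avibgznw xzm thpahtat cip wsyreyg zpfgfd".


Input string: 'rfmx blririf avibgznw xzm thpahtat cip wsyreyg zpfgfd'
Operation: split by spaces
Words found: 'rfmx', 'blririf', 'avibgznw', 'xzm', 'thpahtat', 'cip', 'wsyreyg', 'zpfgfd'
Word count: 8


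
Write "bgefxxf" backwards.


Input string: 'bgefxxf'
Operation: reverse character order
Original order: 'b' -> 'g' -> 'e' -> 'f' -> 'x' -> 'x' -> 'f'
Reversed order: 'f' -> 'x' -> 'x' -> 'f' -> 'e' -> 'g' -> 'b'
Result: fxxfegb


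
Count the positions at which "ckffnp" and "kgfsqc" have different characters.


String 1: 'ckffnp'
String 2: 'kgfsqc'
Compare each position: pos 0: 'c'!='k', pos 1: 'k'!='g', pos 2: 'f'=='f', pos 3: 'f'!='s', pos 4: 'n'!='q', pos 5: 'p'!='c'
Differing positions: 5
Hamming distance: 5


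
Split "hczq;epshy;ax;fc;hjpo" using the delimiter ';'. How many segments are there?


Input string: 'hczq;epshy;ax;fc;hjpo'
Delimiter: ';'
Split result: 'hczq', 'epshy', 'ax', 'fc', 'hjpo'
Number of parts: 5


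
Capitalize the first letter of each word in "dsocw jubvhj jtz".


Input string: 'dsocw jubvhj jtz'
Operation: capitalize first letter of each word
Word transformations: 'dsocw'->'Dsocw', 'jubvhj'->'Jubvhj', 'jtz'->'Jtz'
Result: Dsocw Jubvhj Jtz


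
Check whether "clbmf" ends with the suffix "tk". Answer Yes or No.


Input string: 'clbmf'
Suffix to check: 'tk'
Last 2 characters of input: 'mf'
Match: False
Result: No


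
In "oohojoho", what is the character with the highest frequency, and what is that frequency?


Input: 'oohojoho'
Operation: tally each character
Counts: 'h':2, 'j':1, 'o':5
Maximum: 'o' appears 5 times


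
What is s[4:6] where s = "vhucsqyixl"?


Input string: 'vhucsqyixl'
Operation: slice [4:6]
Extract characters: s[4]='s', s[5]='q'
Result: sq


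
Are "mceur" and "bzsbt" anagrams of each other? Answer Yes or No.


String 1: 'mceur' -> sorted: 'cemru'
String 2: 'bzsbt' -> sorted: 'bbstz'
Compare sorted forms: 'cemru' != 'bbstz'
Anagram: No


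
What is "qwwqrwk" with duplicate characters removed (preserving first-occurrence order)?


Input: 'qwwqrwk'
Operation: keep first occurrence of each character
Scan: s[0]='q' new -> keep; s[1]='w' new -> keep; s[2]='w' seen -> skip; s[3]='q' seen -> skip; s[4]='r' new -> keep; s[5]='w' seen -> skip; s[6]='k' new -> keep
Result: qwrk


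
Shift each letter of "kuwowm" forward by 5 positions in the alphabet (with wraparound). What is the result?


Input: 'kuwowm', shift = 5
Operation: for each letter, (position + 5) mod 26
Mapping: 'k'(10+5=15)->'p', 'u'(20+5=25)->'z', 'w'(22+5=27, 27 mod 26=1)->'b', 'o'(14+5=19)->'t', 'w'(22+5=27, 27 mod 26=1)->'b', 'm'(12+5=17)->'r'
Result: pzbtbr


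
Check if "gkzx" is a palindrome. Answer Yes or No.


Input string: 'gkzx'
Reversed: 'xzkg'
Compare pairs: s[0]='g' vs s[3]='x' (mismatch), s[1]='k' vs s[2]='z' (mismatch)
Palindrome: No


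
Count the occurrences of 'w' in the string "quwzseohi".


Input string: 'quwzseohi'
Target character: 'w'
Scan each position: s[2]='w'
Matches found at indices: 2
Total: 1


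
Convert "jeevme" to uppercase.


Input string: 'jeevme'
Operation: convert each letter to uppercase
Mapping: 'j'->'J', 'e'->'E', 'e'->'E', 'v'->'V', 'm'->'M', 'e'->'E'
Result: JEEVME


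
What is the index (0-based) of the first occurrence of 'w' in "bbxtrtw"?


Input string: 'bbxtrtw'
Target: 'w'
Scanning left to right: s[0]='b', s[1]='b', s[2]='x', s[3]='t', s[4]='r', s[5]='t', s[6]='w'
First match at index: 6


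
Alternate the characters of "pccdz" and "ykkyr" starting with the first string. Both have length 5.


String 1: 'pccdz'
String 2: 'ykkyr'
Operation: alternate characters
Pairs: 'p'+'y', 'c'+'k', 'c'+'k', 'd'+'y', 'z'+'r'
Result: pyckckdyzr


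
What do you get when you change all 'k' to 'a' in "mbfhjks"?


Input string: 'mbfhjks'
Operation: replace 'k' with 'a'
Positions of 'k': 5
After replacement: mbfhjas


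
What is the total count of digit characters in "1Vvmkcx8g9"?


Input string: '1Vvmkcx8g9'
Operation: count digit characters (0-9)
Scan: '1'(digit), 'V', 'v', 'm', 'k', 'c', 'x', '8'(digit), 'g', '9'(digit)
Digits found: 3
Result: 3


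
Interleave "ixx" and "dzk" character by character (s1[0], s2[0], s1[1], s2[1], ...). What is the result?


String 1: 'ixx'
String 2: 'dzk'
Operation: alternate characters
Pairs: 'i'+'d', 'x'+'z', 'x'+'k'
Result: idxzxk


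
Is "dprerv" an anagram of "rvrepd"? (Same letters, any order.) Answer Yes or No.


String 1: 'rvrepd' -> sorted: 'deprrv'
String 2: 'dprerv' -> sorted: 'deprrv'
Compare sorted forms: 'deprrv' == 'deprrv'
Anagram: Yes


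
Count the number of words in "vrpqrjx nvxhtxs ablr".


Input string: 'vrpqrjx nvxhtxs ablr'
Operation: split by spaces
Words found: 'vrpqrjx', 'nvxhtxs', 'ablr'
Word count: 3


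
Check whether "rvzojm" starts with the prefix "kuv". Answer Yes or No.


Input string: 'rvzojm'
Prefix to check: 'kuv'
First 3 characters of input: 'rvz'
Match: False
Result: No


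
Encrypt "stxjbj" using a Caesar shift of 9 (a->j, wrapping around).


Input: 'stxjbj', shift = 9
Operation: for each letter, (position + 9) mod 26
Mapping: 's'(18+9=27, 27 mod 26=1)->'b', 't'(19+9=28, 28 mod 26=2)->'c', 'x'(23+9=32, 32 mod 26=6)->'g', 'j'(9+9=18)->'s', 'b'(1+9=10)->'k', 'j'(9+9=18)->'s'
Result: bcgsks


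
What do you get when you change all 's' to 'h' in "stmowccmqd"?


Input string: 'stmowccmqd'
Operation: replace 's' with 'h'
Positions of 's': 0
After replacement: htmowccmqd


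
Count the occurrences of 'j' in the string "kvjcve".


Input string: 'kvjcve'
Target character: 'j'
Scan each position: s[2]='j'
Matches found at indices: 2
Total: 1


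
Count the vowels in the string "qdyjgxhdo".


Input string: 'qdyjgxhdo'
Operation: count vowels (a, e, i, o, u)
Scan: s[0]='q', s[1]='d', s[2]='y', s[3]='j', s[4]='g', s[5]='x', s[6]='h', s[7]='d', s[8]='o' (vowel)
Vowels found: 1
Result: 1


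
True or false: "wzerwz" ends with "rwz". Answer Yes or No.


Input string: 'wzerwz'
Suffix to check: 'rwz'
Last 3 characters of input: 'rwz'
Match: True
Result: Yes


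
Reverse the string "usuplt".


Input string: 'usuplt'
Operation: reverse character order
Original order: 'u' -> 's' -> 'u' -> 'p' -> 'l' -> 't'
Reversed order: 't' -> 'l' -> 'p' -> 'u' -> 's' -> 'u'
Result: tlpusu


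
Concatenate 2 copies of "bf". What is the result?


Input string: 'bf'
Operation: repeat 2 times
Concatenation: 'bf' + 'bf'
Result: bfbf


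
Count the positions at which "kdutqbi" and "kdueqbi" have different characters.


String 1: 'kdutqbi'
String 2: 'kdueqbi'
Compare each position: pos 0: 'k'=='k', pos 1: 'd'=='d', pos 2: 'u'=='u', pos 3: 't'!='e', pos 4: 'q'=='q', pos 5: 'b'=='b', pos 6: 'i'=='i'
Differing positions: 1
Hamming distance: 1


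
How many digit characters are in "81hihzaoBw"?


Input string: '81hihzaoBw'
Operation: count digit characters (0-9)
Scan: '8'(digit), '1'(digit), 'h', 'i', 'h', 'z', 'a', 'o', 'B', 'w'
Digits found: 2
Result: 2


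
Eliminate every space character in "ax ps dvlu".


Input string: 'ax ps dvlu'
Operation: remove all spaces
Words: 'ax', 'ps', 'dvlu'
Join without spaces: axpsdvlu


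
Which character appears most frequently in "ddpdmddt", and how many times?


Input: 'ddpdmddt'
Operation: tally each character
Counts: 'd':5, 'm':1, 'p':1, 't':1
Maximum: 'd' appears 5 times


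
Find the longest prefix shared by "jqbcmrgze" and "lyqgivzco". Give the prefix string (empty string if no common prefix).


String 1: 'jqbcmrgze'
String 2: 'lyqgivzco'
Compare position by position:
pos 0: 'j' vs 'l' differ -> stop
Longest common prefix: "" (length 0)


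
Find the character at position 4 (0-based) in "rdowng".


Input string: 'rdowng'
Operation: get character at index 4
Index mapping: s[0]='r', s[1]='d', s[2]='o', s[3]='w', s[4]='n'
Result: 'n'


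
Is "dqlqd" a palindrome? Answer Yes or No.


Input string: 'dqlqd'
Reversed: 'dqlqd'
Compare pairs: s[0]='d' vs s[4]='d' (match), s[1]='q' vs s[3]='q' (match)
Palindrome: Yes


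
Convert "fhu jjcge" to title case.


Input string: 'fhu jjcge'
Operation: capitalize first letter of each word
Word transformations: 'fhu'->'Fhu', 'jjcge'->'Jjcge'
Result: Fhu Jjcge


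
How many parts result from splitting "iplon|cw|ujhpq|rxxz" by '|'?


Input string: 'iplon|cw|ujhpq|rxxz'
Delimiter: '|'
Split result: 'iplon', 'cw', 'ujhpq', 'rxxz'
Number of parts: 4


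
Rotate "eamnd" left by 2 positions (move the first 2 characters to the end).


Input: 'eamnd', shift = 2
Operation: split at index 2 and swap parts
Front part s[0:2] = 'ea'
Back part s[2:] = 'mnd'
Rotated = back + front = 'mnd' + 'ea'
Result: mndea


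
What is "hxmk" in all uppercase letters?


Input string: 'hxmk'
Operation: convert each letter to uppercase
Mapping: 'h'->'H', 'x'->'X', 'm'->'M', 'k'->'K'
Result: HXMK


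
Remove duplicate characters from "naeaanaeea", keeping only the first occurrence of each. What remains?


Input: 'naeaanaeea'
Operation: keep first occurrence of each character
Scan: s[0]='n' new -> keep; s[1]='a' new -> keep; s[2]='e' new -> keep; s[3]='a' seen -> skip; s[4]='a' seen -> skip; s[5]='n' seen -> skip; s[6]='a' seen -> skip; s[7]='e' seen -> skip; s[8]='e' seen -> skip; s[9]='a' seen -> skip
Result: nae


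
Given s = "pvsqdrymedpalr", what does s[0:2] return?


Input string: 'pvsqdrymedpalr'
Operation: slice [0:2]
Extract characters: s[0]='p', s[1]='v'
Result: pv


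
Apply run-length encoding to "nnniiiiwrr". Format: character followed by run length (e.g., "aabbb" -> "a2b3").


Input: 'nnniiiiwrr'
Operation: identify consecutive runs
Runs: 'nnn' -> n3, 'iiii' -> i4, 'w' -> w1, 'rr' -> r2
Encoded: n3i4w1r2


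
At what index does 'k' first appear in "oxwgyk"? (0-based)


Input string: 'oxwgyk'
Target: 'k'
Scanning left to right: s[0]='o', s[1]='x', s[2]='w', s[3]='g', s[4]='y', s[5]='k'
First match at index: 5


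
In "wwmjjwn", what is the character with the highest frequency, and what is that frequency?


Input: 'wwmjjwn'
Operation: tally each character
Counts: 'j':2, 'm':1, 'n':1, 'w':3
Maximum: 'w' appears 3 times


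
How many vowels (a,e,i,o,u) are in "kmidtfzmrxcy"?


Input string: 'kmidtfzmrxcy'
Operation: count vowels (a, e, i, o, u)
Scan: s[0]='k', s[1]='m', s[2]='i' (vowel), s[3]='d', s[4]='t', s[5]='f', s[6]='z', s[7]='m', s[8]='r', s[9]='x', s[10]='c', s[11]='y'
Vowels found: 1
Result: 1


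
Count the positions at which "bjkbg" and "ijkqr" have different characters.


String 1: 'bjkbg'
String 2: 'ijkqr'
Compare each position: pos 0: 'b'!='i', pos 1: 'j'=='j', pos 2: 'k'=='k', pos 3: 'b'!='q', pos 4: 'g'!='r'
Differing positions: 3
Hamming distance: 3


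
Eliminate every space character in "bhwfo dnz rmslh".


Input string: 'bhwfo dnz rmslh'
Operation: remove all spaces
Words: 'bhwfo', 'dnz', 'rmslh'
Join without spaces: bhwfodnzrmslh


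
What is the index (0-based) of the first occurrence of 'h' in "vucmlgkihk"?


Input string: 'vucmlgkihk'
Target: 'h'
Scanning left to right: s[0]='v', s[1]='u', s[2]='c', s[3]='m', s[4]='l', s[5]='g', s[6]='k', s[7]='i', s[8]='h'
First match at index: 8


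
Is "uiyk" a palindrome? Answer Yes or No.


Input string: 'uiyk'
Reversed: 'kyiu'
Compare pairs: s[0]='u' vs s[3]='k' (mismatch), s[1]='i' vs s[2]='y' (mismatch)
Palindrome: No


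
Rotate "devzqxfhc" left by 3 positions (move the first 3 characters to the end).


Input: 'devzqxfhc', shift = 3
Operation: split at index 3 and swap parts
Front part s[0:3] = 'dev'
Back part s[3:] = 'zqxfhc'
Rotated = back + front = 'zqxfhc' + 'dev'
Result: zqxfhcdev


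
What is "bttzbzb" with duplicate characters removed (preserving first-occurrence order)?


Input: 'bttzbzb'
Operation: keep first occurrence of each character
Scan: s[0]='b' new -> keep; s[1]='t' new -> keep; s[2]='t' seen -> skip; s[3]='z' new -> keep; s[4]='b' seen -> skip; s[5]='z' seen -> skip; s[6]='b' seen -> skip
Result: btz


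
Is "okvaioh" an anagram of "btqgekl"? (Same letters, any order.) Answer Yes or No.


String 1: 'btqgekl' -> sorted: 'begklqt'
String 2: 'okvaioh' -> sorted: 'ahikoov'
Compare sorted forms: 'begklqt' != 'ahikoov'
Anagram: No


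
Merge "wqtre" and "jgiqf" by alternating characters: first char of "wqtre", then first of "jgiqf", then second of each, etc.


String 1: 'wqtre'
String 2: 'jgiqf'
Operation: alternate characters
Pairs: 'w'+'j', 'q'+'g', 't'+'i', 'r'+'q', 'e'+'f'
Result: wjqgtirqef


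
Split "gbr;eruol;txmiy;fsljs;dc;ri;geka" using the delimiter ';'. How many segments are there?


Input string: 'gbr;eruol;txmiy;fsljs;dc;ri;geka'
Delimiter: ';'
Split result: 'gbr', 'eruol', 'txmiy', 'fsljs', 'dc', 'ri', 'geka'
Number of parts: 7


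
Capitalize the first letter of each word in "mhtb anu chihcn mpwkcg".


Input string: 'mhtb anu chihcn mpwkcg'
Operation: capitalize first letter of each word
Word transformations: 'mhtb'->'Mhtb', 'anu'->'Anu', 'chihcn'->'Chihcn', 'mpwkcg'->'Mpwkcg'
Result: Mhtb Anu Chihcn Mpwkcg


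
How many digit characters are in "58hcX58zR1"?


Input string: '58hcX58zR1'
Operation: count digit characters (0-9)
Scan: '5'(digit), '8'(digit), 'h', 'c', 'X', '5'(digit), '8'(digit), 'z', 'R', '1'(digit)
Digits found: 5
Result: 5


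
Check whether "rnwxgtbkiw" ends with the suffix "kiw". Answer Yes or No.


Input string: 'rnwxgtbkiw'
Suffix to check: 'kiw'
Last 3 characters of input: 'kiw'
Match: True
Result: Yes


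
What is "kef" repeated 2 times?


Input string: 'kef'
Operation: repeat 2 times
Concatenation: 'kef' + 'kef'
Result: kefkef


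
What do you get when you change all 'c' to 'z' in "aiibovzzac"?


Input string: 'aiibovzzac'
Operation: replace 'c' with 'z'
Positions of 'c': 9
After replacement: aiibovzzaz


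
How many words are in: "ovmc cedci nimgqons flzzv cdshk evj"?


Input string: 'ovmc cedci nimgqons flzzv cdshk evj'
Operation: split by spaces
Words found: 'ovmc', 'cedci', 'nimgqons', 'flzzv', 'cdshk', 'evj'
Word count: 6


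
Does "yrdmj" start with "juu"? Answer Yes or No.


Input string: 'yrdmj'
Prefix to check: 'juu'
First 3 characters of input: 'yrd'
Match: False
Result: No


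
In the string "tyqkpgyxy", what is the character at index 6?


Input string: 'tyqkpgyxy'
Operation: get character at index 6
Index mapping: s[0]='t', s[1]='y', s[2]='q', s[3]='k', s[4]='p', s[5]='g', s[6]='y'
Result: 'y'


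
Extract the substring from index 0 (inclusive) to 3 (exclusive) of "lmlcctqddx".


Input string: 'lmlcctqddx'
Operation: slice [0:3]
Extract characters: s[0]='l', s[1]='m', s[2]='l'
Result: lml


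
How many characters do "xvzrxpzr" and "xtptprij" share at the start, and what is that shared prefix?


String 1: 'xvzrxpzr'
String 2: 'xtptprij'
Compare position by position:
pos 0: 'x' vs 'x' match
pos 1: 'v' vs 't' differ -> stop
Longest common prefix: "x" (length 1)


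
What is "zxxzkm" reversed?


Input string: 'zxxzkm'
Operation: reverse character order
Original order: 'z' -> 'x' -> 'x' -> 'z' -> 'k' -> 'm'
Reversed order: 'm' -> 'k' -> 'z' -> 'x' -> 'x' -> 'z'
Result: mkzxxz


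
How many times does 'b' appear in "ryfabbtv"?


Input string: 'ryfabbtv'
Target character: 'b'
Scan each position: s[4]='b', s[5]='b'
Matches found at indices: 4, 5
Total: 2


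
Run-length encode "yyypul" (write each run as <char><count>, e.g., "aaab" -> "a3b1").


Input: 'yyypul'
Operation: identify consecutive runs
Runs: 'yyy' -> y3, 'p' -> p1, 'u' -> u1, 'l' -> l1
Encoded: y3p1u1l1


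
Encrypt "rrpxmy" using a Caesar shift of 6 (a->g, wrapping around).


Input: 'rrpxmy', shift = 6
Operation: for each letter, (position + 6) mod 26
Mapping: 'r'(17+6=23)->'x', 'r'(17+6=23)->'x', 'p'(15+6=21)->'v', 'x'(23+6=29, 29 mod 26=3)->'d', 'm'(12+6=18)->'s', 'y'(24+6=30, 30 mod 26=4)->'e'
Result: xxvdse


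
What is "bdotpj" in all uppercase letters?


Input string: 'bdotpj'
Operation: convert each letter to uppercase
Mapping: 'b'->'B', 'd'->'D', 'o'->'O', 't'->'T', 'p'->'P', 'j'->'J'
Result: BDOTPJ


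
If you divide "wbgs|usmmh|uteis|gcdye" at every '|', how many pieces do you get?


Input string: 'wbgs|usmmh|uteis|gcdye'
Delimiter: '|'
Split result: 'wbgs', 'usmmh', 'uteis', 'gcdye'
Number of parts: 4


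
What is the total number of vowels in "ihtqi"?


Input string: 'ihtqi'
Operation: count vowels (a, e, i, o, u)
Scan: s[0]='i' (vowel), s[1]='h', s[2]='t', s[3]='q', s[4]='i' (vowel)
Vowels found: 2
Result: 2


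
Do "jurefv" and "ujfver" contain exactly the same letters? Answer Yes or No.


String 1: 'jurefv' -> sorted: 'efjruv'
String 2: 'ujfver' -> sorted: 'efjruv'
Compare sorted forms: 'efjruv' == 'efjruv'
Anagram: Yes


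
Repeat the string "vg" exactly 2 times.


Input string: 'vg'
Operation: repeat 2 times
Concatenation: 'vg' + 'vg'
Result: vgvg


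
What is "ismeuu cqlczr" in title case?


Input string: 'ismeuu cqlczr'
Operation: capitalize first letter of each word
Word transformations: 'ismeuu'->'Ismeuu', 'cqlczr'->'Cqlczr'
Result: Ismeuu Cqlczr


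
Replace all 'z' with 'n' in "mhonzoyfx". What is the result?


Input string: 'mhonzoyfx'
Operation: replace 'z' with 'n'
Positions of 'z': 4
After replacement: mhonnoyfx


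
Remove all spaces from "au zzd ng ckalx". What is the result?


Input string: 'au zzd ng ckalx'
Operation: remove all spaces
Words: 'au', 'zzd', 'ng', 'ckalx'
Join without spaces: auzzdngckalx


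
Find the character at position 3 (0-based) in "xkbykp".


Input string: 'xkbykp'
Operation: get character at index 3
Index mapping: s[0]='x', s[1]='k', s[2]='b', s[3]='y'
Result: 'y'


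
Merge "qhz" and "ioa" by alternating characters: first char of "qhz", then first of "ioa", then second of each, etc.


String 1: 'qhz'
String 2: 'ioa'
Operation: alternate characters
Pairs: 'q'+'i', 'h'+'o', 'z'+'a'
Result: qihoza


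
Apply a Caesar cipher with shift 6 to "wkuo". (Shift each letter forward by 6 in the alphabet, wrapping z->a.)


Input: 'wkuo', shift = 6
Operation: for each letter, (position + 6) mod 26
Mapping: 'w'(22+6=28, 28 mod 26=2)->'c', 'k'(10+6=16)->'q', 'u'(20+6=26, 26 mod 26=0)->'a', 'o'(14+6=20)->'u'
Result: cqau


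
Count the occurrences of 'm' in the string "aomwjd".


Input string: 'aomwjd'
Target character: 'm'
Scan each position: s[2]='m'
Matches found at indices: 2
Total: 1


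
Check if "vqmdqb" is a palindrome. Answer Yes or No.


Input string: 'vqmdqb'
Reversed: 'bqdmqv'
Compare pairs: s[0]='v' vs s[5]='b' (mismatch), s[1]='q' vs s[4]='q' (match), s[2]='m' vs s[3]='d' (mismatch)
Palindrome: No


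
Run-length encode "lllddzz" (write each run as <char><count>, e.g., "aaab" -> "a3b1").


Input: 'lllddzz'
Operation: identify consecutive runs
Runs: 'lll' -> l3, 'dd' -> d2, 'zz' -> z2
Encoded: l3d2z2


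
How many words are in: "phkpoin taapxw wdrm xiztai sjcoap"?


Input string: 'phkpoin taapxw wdrm xiztai sjcoap'
Operation: split by spaces
Words found: 'phkpoin', 'taapxw', 'wdrm', 'xiztai', 'sjcoap'
Word count: 5


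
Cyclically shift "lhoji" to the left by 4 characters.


Input: 'lhoji', shift = 4
Operation: split at index 4 and swap parts
Front part s[0:4] = 'lhoj'
Back part s[4:] = 'i'
Rotated = back + front = 'i' + 'lhoj'
Result: ilhoj


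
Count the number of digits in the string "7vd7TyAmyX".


Input string: '7vd7TyAmyX'
Operation: count digit characters (0-9)
Scan: '7'(digit), 'v', 'd', '7'(digit), 'T', 'y', 'A', 'm', 'y', 'X'
Digits found: 2
Result: 2


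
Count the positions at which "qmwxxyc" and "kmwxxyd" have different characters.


String 1: 'qmwxxyc'
String 2: 'kmwxxyd'
Compare each position: pos 0: 'q'!='k', pos 1: 'm'=='m', pos 2: 'w'=='w', pos 3: 'x'=='x', pos 4: 'x'=='x', pos 5: 'y'=='y', pos 6: 'c'!='d'
Differing positions: 2
Hamming distance: 2


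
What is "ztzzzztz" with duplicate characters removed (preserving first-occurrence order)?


Input: 'ztzzzztz'
Operation: keep first occurrence of each character
Scan: s[0]='z' new -> keep; s[1]='t' new -> keep; s[2]='z' seen -> skip; s[3]='z' seen -> skip; s[4]='z' seen -> skip; s[5]='z' seen -> skip; s[6]='t' seen -> skip; s[7]='z' seen -> skip
Result: zt


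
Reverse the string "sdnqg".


Input string: 'sdnqg'
Operation: reverse character order
Original order: 's' -> 'd' -> 'n' -> 'q' -> 'g'
Reversed order: 'g' -> 'q' -> 'n' -> 'd' -> 's'
Result: gqnds


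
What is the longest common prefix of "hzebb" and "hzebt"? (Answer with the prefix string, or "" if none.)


String 1: 'hzebb'
String 2: 'hzebt'
Compare position by position:
pos 0: 'h' vs 'h' match
pos 1: 'z' vs 'z' match
pos 2: 'e' vs 'e' match
pos 3: 'b' vs 'b' match
pos 4: 'b' vs 't' differ -> stop
Longest common prefix: "hzeb" (length 4)


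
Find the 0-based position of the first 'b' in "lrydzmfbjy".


Input string: 'lrydzmfbjy'
Target: 'b'
Scanning left to right: s[0]='l', s[1]='r', s[2]='y', s[3]='d', s[4]='z', s[5]='m', s[6]='f', s[7]='b'
First match at index: 7


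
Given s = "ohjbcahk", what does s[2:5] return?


Input string: 'ohjbcahk'
Operation: slice [2:5]
Extract characters: s[2]='j', s[3]='b', s[4]='c'
Result: jbc


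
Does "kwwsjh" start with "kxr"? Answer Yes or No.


Input string: 'kwwsjh'
Prefix to check: 'kxr'
First 3 characters of input: 'kww'
Match: False
Result: No


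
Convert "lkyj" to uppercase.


Input string: 'lkyj'
Operation: convert each letter to uppercase
Mapping: 'l'->'L', 'k'->'K', 'y'->'Y', 'j'->'J'
Result: LKYJ


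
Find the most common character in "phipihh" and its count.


Input: 'phipihh'
Operation: tally each character
Counts: 'h':3, 'i':2, 'p':2
Maximum: 'h' appears 3 times


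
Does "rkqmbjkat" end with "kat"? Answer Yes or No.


Input string: 'rkqmbjkat'
Suffix to check: 'kat'
Last 3 characters of input: 'kat'
Match: True
Result: Yes


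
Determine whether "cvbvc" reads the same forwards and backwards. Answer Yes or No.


Input string: 'cvbvc'
Reversed: 'cvbvc'
Compare pairs: s[0]='c' vs s[4]='c' (match), s[1]='v' vs s[3]='v' (match)
Palindrome: Yes


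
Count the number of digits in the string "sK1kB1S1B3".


Input string: 'sK1kB1S1B3'
Operation: count digit characters (0-9)
Scan: 's', 'K', '1'(digit), 'k', 'B', '1'(digit), 'S', '1'(digit), 'B', '3'(digit)
Digits found: 4
Result: 4


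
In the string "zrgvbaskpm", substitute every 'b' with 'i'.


Input string: 'zrgvbaskpm'
Operation: replace 'b' with 'i'
Positions of 'b': 4
After replacement: zrgviaskpm


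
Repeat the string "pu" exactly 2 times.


Input string: 'pu'
Operation: repeat 2 times
Concatenation: 'pu' + 'pu'
Result: pupu


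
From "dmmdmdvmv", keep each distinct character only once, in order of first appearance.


Input: 'dmmdmdvmv'
Operation: keep first occurrence of each character
Scan: s[0]='d' new -> keep; s[1]='m' new -> keep; s[2]='m' seen -> skip; s[3]='d' seen -> skip; s[4]='m' seen -> skip; s[5]='d' seen -> skip; s[6]='v' new -> keep; s[7]='m' seen -> skip; s[8]='v' seen -> skip
Result: dmv


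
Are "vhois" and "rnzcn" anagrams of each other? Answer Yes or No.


String 1: 'vhois' -> sorted: 'hiosv'
String 2: 'rnzcn' -> sorted: 'cnnrz'
Compare sorted forms: 'hiosv' != 'cnnrz'
Anagram: No


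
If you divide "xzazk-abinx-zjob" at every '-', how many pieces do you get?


Input string: 'xzazk-abinx-zjob'
Delimiter: '-'
Split result: 'xzazk', 'abinx', 'zjob'
Number of parts: 3


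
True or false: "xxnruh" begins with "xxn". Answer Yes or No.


Input string: 'xxnruh'
Prefix to check: 'xxn'
First 3 characters of input: 'xxn'
Match: True
Result: Yes


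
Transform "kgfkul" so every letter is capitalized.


Input string: 'kgfkul'
Operation: convert each letter to uppercase
Mapping: 'k'->'K', 'g'->'G', 'f'->'F', 'k'->'K', 'u'->'U', 'l'->'L'
Result: KGFKUL


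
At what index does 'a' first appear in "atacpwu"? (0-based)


Input string: 'atacpwu'
Target: 'a'
Scanning left to right: s[0]='a'
First match at index: 0


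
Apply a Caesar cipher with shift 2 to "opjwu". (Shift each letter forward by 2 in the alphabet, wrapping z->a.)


Input: 'opjwu', shift = 2
Operation: for each letter, (position + 2) mod 26
Mapping: 'o'(14+2=16)->'q', 'p'(15+2=17)->'r', 'j'(9+2=11)->'l', 'w'(22+2=24)->'y', 'u'(20+2=22)->'w'
Result: qrlyw


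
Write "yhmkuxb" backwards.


Input string: 'yhmkuxb'
Operation: reverse character order
Original order: 'y' -> 'h' -> 'm' -> 'k' -> 'u' -> 'x' -> 'b'
Reversed order: 'b' -> 'x' -> 'u' -> 'k' -> 'm' -> 'h' -> 'y'
Result: bxukmhy


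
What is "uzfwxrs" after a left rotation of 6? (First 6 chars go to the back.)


Input: 'uzfwxrs', shift = 6
Operation: split at index 6 and swap parts
Front part s[0:6] = 'uzfwxr'
Back part s[6:] = 's'
Rotated = back + front = 's' + 'uzfwxr'
Result: suzfwxr


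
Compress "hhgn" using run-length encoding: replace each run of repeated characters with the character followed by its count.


Input: 'hhgn'
Operation: identify consecutive runs
Runs: 'hh' -> h2, 'g' -> g1, 'n' -> n1
Encoded: h2g1n1


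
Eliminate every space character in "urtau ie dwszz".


Input string: 'urtau ie dwszz'
Operation: remove all spaces
Words: 'urtau', 'ie', 'dwszz'
Join without spaces: urtauiedwszz


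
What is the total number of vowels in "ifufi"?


Input string: 'ifufi'
Operation: count vowels (a, e, i, o, u)
Scan: s[0]='i' (vowel), s[1]='f', s[2]='u' (vowel), s[3]='f', s[4]='i' (vowel)
Vowels found: 3
Result: 3


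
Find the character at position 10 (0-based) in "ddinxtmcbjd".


Input string: 'ddinxtmcbjd'
Operation: get character at index 10
Index mapping: s[0]='d', s[1]='d', s[2]='i', s[3]='n', s[4]='x', s[5]='t', s[6]='m', s[7]='c', s[8]='b', s[9]='j', s[10]='d'
Result: 'd'


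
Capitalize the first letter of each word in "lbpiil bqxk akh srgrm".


Input string: 'lbpiil bqxk akh srgrm'
Operation: capitalize first letter of each word
Word transformations: 'lbpiil'->'Lbpiil', 'bqxk'->'Bqxk', 'akh'->'Akh', 'srgrm'->'Srgrm'
Result: Lbpiil Bqxk Akh Srgrm


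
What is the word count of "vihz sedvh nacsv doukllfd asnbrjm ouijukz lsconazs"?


Input string: 'vihz sedvh nacsv doukllfd asnbrjm ouijukz lsconazs'
Operation: split by spaces
Words found: 'vihz', 'sedvh', 'nacsv', 'doukllfd', 'asnbrjm', 'ouijukz', 'lsconazs'
Word count: 7


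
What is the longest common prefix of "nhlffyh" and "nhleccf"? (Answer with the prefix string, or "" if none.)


String 1: 'nhlffyh'
String 2: 'nhleccf'
Compare position by position:
pos 0: 'n' vs 'n' match
pos 1: 'h' vs 'h' match
pos 2: 'l' vs 'l' match
pos 3: 'f' vs 'e' differ -> stop
Longest common prefix: "nhl" (length 3)


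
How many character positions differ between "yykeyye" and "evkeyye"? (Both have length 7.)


String 1: 'yykeyye'
String 2: 'evkeyye'
Compare each position: pos 0: 'y'!='e', pos 1: 'y'!='v', pos 2: 'k'=='k', pos 3: 'e'=='e', pos 4: 'y'=='y', pos 5: 'y'=='y', pos 6: 'e'=='e'
Differing positions: 2
Hamming distance: 2


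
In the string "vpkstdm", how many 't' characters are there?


Input string: 'vpkstdm'
Target character: 't'
Scan each position: s[4]='t'
Matches found at indices: 4
Total: 1


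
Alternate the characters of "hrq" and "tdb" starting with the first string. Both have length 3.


String 1: 'hrq'
String 2: 'tdb'
Operation: alternate characters
Pairs: 'h'+'t', 'r'+'d', 'q'+'b'
Result: htrdqb


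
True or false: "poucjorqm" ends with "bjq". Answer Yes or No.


Input string: 'poucjorqm'
Suffix to check: 'bjq'
Last 3 characters of input: 'rqm'
Match: False
Result: No


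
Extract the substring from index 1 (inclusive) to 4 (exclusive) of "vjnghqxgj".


Input string: 'vjnghqxgj'
Operation: slice [1:4]
Extract characters: s[1]='j', s[2]='n', s[3]='g'
Result: jng


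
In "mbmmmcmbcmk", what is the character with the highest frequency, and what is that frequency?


Input: 'mbmmmcmbcmk'
Operation: tally each character
Counts: 'b':2, 'c':2, 'k':1, 'm':6
Maximum: 'm' appears 6 times


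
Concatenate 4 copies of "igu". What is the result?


Input string: 'igu'
Operation: repeat 4 times
Concatenation: 'igu' + 'igu' + 'igu' + 'igu'
Result: iguiguiguigu


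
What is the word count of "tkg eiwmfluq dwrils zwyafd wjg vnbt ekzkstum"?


Input string: 'tkg eiwmfluq dwrils zwyafd wjg vnbt ekzkstum'
Operation: split by spaces
Words found: 'tkg', 'eiwmfluq', 'dwrils', 'zwyafd', 'wjg', 'vnbt', 'ekzkstum'
Word count: 7


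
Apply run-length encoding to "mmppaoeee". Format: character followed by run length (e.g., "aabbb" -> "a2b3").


Input: 'mmppaoeee'
Operation: identify consecutive runs
Runs: 'mm' -> m2, 'pp' -> p2, 'a' -> a1, 'o' -> o1, 'eee' -> e3
Encoded: m2p2a1o1e3


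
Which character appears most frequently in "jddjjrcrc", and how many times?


Input: 'jddjjrcrc'
Operation: tally each character
Counts: 'c':2, 'd':2, 'j':3, 'r':2
Maximum: 'j' appears 3 times


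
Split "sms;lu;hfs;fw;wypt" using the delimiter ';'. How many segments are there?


Input string: 'sms;lu;hfs;fw;wypt'
Delimiter: ';'
Split result: 'sms', 'lu', 'hfs', 'fw', 'wypt'
Number of parts: 5


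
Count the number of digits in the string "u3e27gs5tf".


Input string: 'u3e27gs5tf'
Operation: count digit characters (0-9)
Scan: 'u', '3'(digit), 'e', '2'(digit), '7'(digit), 'g', 's', '5'(digit), 't', 'f'
Digits found: 4
Result: 4


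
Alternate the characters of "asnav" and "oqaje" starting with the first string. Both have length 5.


String 1: 'asnav'
String 2: 'oqaje'
Operation: alternate characters
Pairs: 'a'+'o', 's'+'q', 'n'+'a', 'a'+'j', 'v'+'e'
Result: aosqnaajve


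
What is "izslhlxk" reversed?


Input string: 'izslhlxk'
Operation: reverse character order
Original order: 'i' -> 'z' -> 's' -> 'l' -> 'h' -> 'l' -> 'x' -> 'k'
Reversed order: 'k' -> 'x' -> 'l' -> 'h' -> 'l' -> 's' -> 'z' -> 'i'
Result: kxlhlszi


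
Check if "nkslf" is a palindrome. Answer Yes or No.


Input string: 'nkslf'
Reversed: 'flskn'
Compare pairs: s[0]='n' vs s[4]='f' (mismatch), s[1]='k' vs s[3]='l' (mismatch)
Palindrome: No


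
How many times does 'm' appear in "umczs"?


Input string: 'umczs'
Target character: 'm'
Scan each position: s[1]='m'
Matches found at indices: 1
Total: 1


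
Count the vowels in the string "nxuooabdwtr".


Input string: 'nxuooabdwtr'
Operation: count vowels (a, e, i, o, u)
Scan: s[0]='n', s[1]='x', s[2]='u' (vowel), s[3]='o' (vowel), s[4]='o' (vowel), s[5]='a' (vowel), s[6]='b', s[7]='d', s[8]='w', s[9]='t', s[10]='r'
Vowels found: 4
Result: 4


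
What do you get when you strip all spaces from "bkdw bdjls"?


Input string: 'bkdw bdjls'
Operation: remove all spaces
Words: 'bkdw', 'bdjls'
Join without spaces: bkdwbdjls


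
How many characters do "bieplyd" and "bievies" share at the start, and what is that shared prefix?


String 1: 'bieplyd'
String 2: 'bievies'
Compare position by position:
pos 0: 'b' vs 'b' match
pos 1: 'i' vs 'i' match
pos 2: 'e' vs 'e' match
pos 3: 'p' vs 'v' differ -> stop
Longest common prefix: "bie" (length 3)


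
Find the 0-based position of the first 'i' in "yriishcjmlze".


Input string: 'yriishcjmlze'
Target: 'i'
Scanning left to right: s[0]='y', s[1]='r', s[2]='i'
First match at index: 2


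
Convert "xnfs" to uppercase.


Input string: 'xnfs'
Operation: convert each letter to uppercase
Mapping: 'x'->'X', 'n'->'N', 'f'->'F', 's'->'S'
Result: XNFS


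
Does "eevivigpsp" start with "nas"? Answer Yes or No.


Input string: 'eevivigpsp'
Prefix to check: 'nas'
First 3 characters of input: 'eev'
Match: False
Result: No


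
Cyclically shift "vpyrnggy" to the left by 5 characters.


Input: 'vpyrnggy', shift = 5
Operation: split at index 5 and swap parts
Front part s[0:5] = 'vpyrn'
Back part s[5:] = 'ggy'
Rotated = back + front = 'ggy' + 'vpyrn'
Result: ggyvpyrn


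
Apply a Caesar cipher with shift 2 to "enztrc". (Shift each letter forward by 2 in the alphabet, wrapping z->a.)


Input: 'enztrc', shift = 2
Operation: for each letter, (position + 2) mod 26
Mapping: 'e'(4+2=6)->'g', 'n'(13+2=15)->'p', 'z'(25+2=27, 27 mod 26=1)->'b', 't'(19+2=21)->'v', 'r'(17+2=19)->'t', 'c'(2+2=4)->'e'
Result: gpbvte


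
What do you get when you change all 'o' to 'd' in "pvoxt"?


Input string: 'pvoxt'
Operation: replace 'o' with 'd'
Positions of 'o': 2
After replacement: pvdxt


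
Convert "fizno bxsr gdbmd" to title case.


Input string: 'fizno bxsr gdbmd'
Operation: capitalize first letter of each word
Word transformations: 'fizno'->'Fizno', 'bxsr'->'Bxsr', 'gdbmd'->'Gdbmd'
Result: Fizno Bxsr Gdbmd


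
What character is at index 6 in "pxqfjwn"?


Input string: 'pxqfjwn'
Operation: get character at index 6
Index mapping: s[0]='p', s[1]='x', s[2]='q', s[3]='f', s[4]='j', s[5]='w', s[6]='n'
Result: 'n'


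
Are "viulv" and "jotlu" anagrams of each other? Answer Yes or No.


String 1: 'viulv' -> sorted: 'iluvv'
String 2: 'jotlu' -> sorted: 'jlotu'
Compare sorted forms: 'iluvv' != 'jlotu'
Anagram: No


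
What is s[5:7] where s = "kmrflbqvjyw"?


Input string: 'kmrflbqvjyw'
Operation: slice [5:7]
Extract characters: s[5]='b', s[6]='q'
Result: bq


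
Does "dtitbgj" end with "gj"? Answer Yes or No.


Input string: 'dtitbgj'
Suffix to check: 'gj'
Last 2 characters of input: 'gj'
Match: True
Result: Yes


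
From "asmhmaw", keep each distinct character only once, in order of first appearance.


Input: 'asmhmaw'
Operation: keep first occurrence of each character
Scan: s[0]='a' new -> keep; s[1]='s' new -> keep; s[2]='m' new -> keep; s[3]='h' new -> keep; s[4]='m' seen -> skip; s[5]='a' seen -> skip; s[6]='w' new -> keep
Result: asmhw


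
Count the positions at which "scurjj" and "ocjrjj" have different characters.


String 1: 'scurjj'
String 2: 'ocjrjj'
Compare each position: pos 0: 's'!='o', pos 1: 'c'=='c', pos 2: 'u'!='j', pos 3: 'r'=='r', pos 4: 'j'=='j', pos 5: 'j'=='j'
Differing positions: 2
Hamming distance: 2


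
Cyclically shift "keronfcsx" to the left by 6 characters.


Input: 'keronfcsx', shift = 6
Operation: split at index 6 and swap parts
Front part s[0:6] = 'keronf'
Back part s[6:] = 'csx'
Rotated = back + front = 'csx' + 'keronf'
Result: csxkeronf


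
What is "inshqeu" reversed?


Input string: 'inshqeu'
Operation: reverse character order
Original order: 'i' -> 'n' -> 's' -> 'h' -> 'q' -> 'e' -> 'u'
Reversed order: 'u' -> 'e' -> 'q' -> 'h' -> 's' -> 'n' -> 'i'
Result: ueqhsni


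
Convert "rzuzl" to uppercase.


Input string: 'rzuzl'
Operation: convert each letter to uppercase
Mapping: 'r'->'R', 'z'->'Z', 'u'->'U', 'z'->'Z', 'l'->'L'
Result: RZUZL


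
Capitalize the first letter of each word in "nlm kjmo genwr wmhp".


Input string: 'nlm kjmo genwr wmhp'
Operation: capitalize first letter of each word
Word transformations: 'nlm'->'Nlm', 'kjmo'->'Kjmo', 'genwr'->'Genwr', 'wmhp'->'Wmhp'
Result: Nlm Kjmo Genwr Wmhp


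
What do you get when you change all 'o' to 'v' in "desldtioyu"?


Input string: 'desldtioyu'
Operation: replace 'o' with 'v'
Positions of 'o': 7
After replacement: desldtivyu


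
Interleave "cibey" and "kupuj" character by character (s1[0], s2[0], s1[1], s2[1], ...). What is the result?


String 1: 'cibey'
String 2: 'kupuj'
Operation: alternate characters
Pairs: 'c'+'k', 'i'+'u', 'b'+'p', 'e'+'u', 'y'+'j'
Result: ckiubpeuyj


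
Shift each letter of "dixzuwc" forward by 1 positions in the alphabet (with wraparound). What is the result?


Input: 'dixzuwc', shift = 1
Operation: for each letter, (position + 1) mod 26
Mapping: 'd'(3+1=4)->'e', 'i'(8+1=9)->'j', 'x'(23+1=24)->'y', 'z'(25+1=26, 26 mod 26=0)->'a', 'u'(20+1=21)->'v', 'w'(22+1=23)->'x', 'c'(2+1=3)->'d'
Result: ejyavxd


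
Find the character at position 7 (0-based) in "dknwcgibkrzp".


Input string: 'dknwcgibkrzp'
Operation: get character at index 7
Index mapping: s[0]='d', s[1]='k', s[2]='n', s[3]='w', s[4]='c', s[5]='g', s[6]='i', s[7]='b'
Result: 'b'


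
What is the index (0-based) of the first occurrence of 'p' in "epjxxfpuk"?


Input string: 'epjxxfpuk'
Target: 'p'
Scanning left to right: s[0]='e', s[1]='p'
First match at index: 1


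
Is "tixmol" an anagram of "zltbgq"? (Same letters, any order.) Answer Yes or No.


String 1: 'zltbgq' -> sorted: 'bglqtz'
String 2: 'tixmol' -> sorted: 'ilmotx'
Compare sorted forms: 'bglqtz' != 'ilmotx'
Anagram: No


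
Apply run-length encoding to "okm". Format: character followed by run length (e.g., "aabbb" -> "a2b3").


Input: 'okm'
Operation: identify consecutive runs
Runs: 'o' -> o1, 'k' -> k1, 'm' -> m1
Encoded: o1k1m1


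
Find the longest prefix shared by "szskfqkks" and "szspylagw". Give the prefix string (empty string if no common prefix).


String 1: 'szskfqkks'
String 2: 'szspylagw'
Compare position by position:
pos 0: 's' vs 's' match
pos 1: 'z' vs 'z' match
pos 2: 's' vs 's' match
pos 3: 'k' vs 'p' differ -> stop
Longest common prefix: "szs" (length 3)


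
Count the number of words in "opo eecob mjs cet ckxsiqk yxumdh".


Input string: 'opo eecob mjs cet ckxsiqk yxumdh'
Operation: split by spaces
Words found: 'opo', 'eecob', 'mjs', 'cet', 'ckxsiqk', 'yxumdh'
Word count: 6


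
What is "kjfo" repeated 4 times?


Input string: 'kjfo'
Operation: repeat 4 times
Concatenation: 'kjfo' + 'kjfo' + 'kjfo' + 'kjfo'
Result: kjfokjfokjfokjfo


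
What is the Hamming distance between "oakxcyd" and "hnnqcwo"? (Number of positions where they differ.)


String 1: 'oakxcyd'
String 2: 'hnnqcwo'
Compare each position: pos 0: 'o'!='h', pos 1: 'a'!='n', pos 2: 'k'!='n', pos 3: 'x'!='q', pos 4: 'c'=='c', pos 5: 'y'!='w', pos 6: 'd'!='o'
Differing positions: 6
Hamming distance: 6


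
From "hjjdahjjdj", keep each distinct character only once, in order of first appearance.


Input: 'hjjdahjjdj'
Operation: keep first occurrence of each character
Scan: s[0]='h' new -> keep; s[1]='j' new -> keep; s[2]='j' seen -> skip; s[3]='d' new -> keep; s[4]='a' new -> keep; s[5]='h' seen -> skip; s[6]='j' seen -> skip; s[7]='j' seen -> skip; s[8]='d' seen -> skip; s[9]='j' seen -> skip
Result: hjda


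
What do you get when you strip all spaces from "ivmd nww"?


Input string: 'ivmd nww'
Operation: remove all spaces
Words: 'ivmd', 'nww'
Join without spaces: ivmdnww


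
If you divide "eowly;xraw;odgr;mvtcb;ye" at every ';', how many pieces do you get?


Input string: 'eowly;xraw;odgr;mvtcb;ye'
Delimiter: ';'
Split result: 'eowly', 'xraw', 'odgr', 'mvtcb', 'ye'
Number of parts: 5


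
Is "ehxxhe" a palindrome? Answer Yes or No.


Input string: 'ehxxhe'
Reversed: 'ehxxhe'
Compare pairs: s[0]='e' vs s[5]='e' (match), s[1]='h' vs s[4]='h' (match), s[2]='x' vs s[3]='x' (match)
Palindrome: Yes
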